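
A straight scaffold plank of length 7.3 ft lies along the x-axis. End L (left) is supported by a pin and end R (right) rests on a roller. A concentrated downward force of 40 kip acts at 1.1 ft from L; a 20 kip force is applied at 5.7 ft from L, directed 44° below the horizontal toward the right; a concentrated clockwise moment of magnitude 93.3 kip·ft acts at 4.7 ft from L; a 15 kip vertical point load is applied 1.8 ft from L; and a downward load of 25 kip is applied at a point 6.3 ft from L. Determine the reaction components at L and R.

Moments about L: R_y·7.3 − 40·1.1 − 20·sin44°·5.7 − 93.3 − 15·1.8 − 25·6.3 = 0 → R_y = 400.991/7.3 = 54.9303 ≈ 54.93 kip.
ΣF_y = 0: L_y + 54.9303 − 40 − 20·sin44° − 15 − 25 = 0 → L_y = 38.96 kip.
ΣF_x = 0: L_x + 20·cos44° = 0 → L_x = -14.39 kip.

L_x = -14.39 kip, L_y = 38.96 kip, R_y = 54.93 kip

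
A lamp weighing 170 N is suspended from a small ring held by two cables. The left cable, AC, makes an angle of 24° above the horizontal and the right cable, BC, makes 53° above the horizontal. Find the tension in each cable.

T_AC = 105.0 N, T_BC = 159.4 N

ΣF_x = 0: −T_AC·cos24° + T_BC·cos53° = 0 → T_BC = 1.51798·T_AC.
ΣF_y = 0: T_AC·sin24° + T_BC·sin53° = 170.
Substitute: T_AC·(0.406737 + 1.51798·0.798636) = 170 → T_AC = 105.0 N.
Then T_BC = 1.51798 × 105 = 159.4 N.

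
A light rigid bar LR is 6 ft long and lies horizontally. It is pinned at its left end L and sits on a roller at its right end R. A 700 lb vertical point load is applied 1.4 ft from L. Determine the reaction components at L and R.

Moments about L: R_y·6 − 700·1.4 = 0 → R_y = 980/6 = 163.333 ≈ 163.3 lb.
ΣF_y = 0: L_y + 163.333 − 700 = 0 → L_y = 536.7 lb.
ΣF_x = 0: no horizontal applied forces, so L_x = 0.

L_x = 0, L_y = 536.7 lb, R_y = 163.3 lb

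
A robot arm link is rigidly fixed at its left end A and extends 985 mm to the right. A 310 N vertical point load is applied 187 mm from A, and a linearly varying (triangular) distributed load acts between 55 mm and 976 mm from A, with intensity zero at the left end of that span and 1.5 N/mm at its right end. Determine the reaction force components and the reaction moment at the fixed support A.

Resultant of the triangular load: ½ × 1.5 × 921 = 690.75 N, acting at 669 mm from A (one-third of the span from the peak).
ΣF_x = 0: A_x = 0.
ΣF_y = 0: A_y − 310 − ½·1.5·921 = 0 → A_y = 1001 N.
ΣM about A: M_A − 310·187 − (½·1.5·921)·669 = 0 → M_A = 520100 N·mm.

A_x = 0, A_y = 1001 N, M_A = 520100 N·mm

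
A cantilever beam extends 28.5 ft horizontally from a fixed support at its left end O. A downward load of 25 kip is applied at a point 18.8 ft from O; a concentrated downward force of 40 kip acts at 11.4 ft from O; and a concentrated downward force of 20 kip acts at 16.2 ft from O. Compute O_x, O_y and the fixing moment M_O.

ΣF_x = 0: O_x = 0.
ΣF_y = 0: O_y − 25 − 40 − 20 = 0 → O_y = 85.00 kip.
ΣM about O: M_O − 25·18.8 − 40·11.4 − 20·16.2 = 0 → M_O = 1250 kip·ft.

O_x = 0, O_y = 85.00 kip, M_O = 1250 kip·ft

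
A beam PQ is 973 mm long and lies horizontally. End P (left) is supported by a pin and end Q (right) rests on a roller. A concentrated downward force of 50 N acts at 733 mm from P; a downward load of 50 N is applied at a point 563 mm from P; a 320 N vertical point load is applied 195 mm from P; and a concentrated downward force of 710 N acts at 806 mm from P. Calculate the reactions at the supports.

P_x = 0, P_y = 411.1 N, Q_y = 718.9 N

ΣM about P: Q_y·973 − 50·733 − 50·563 − 320·195 − 710·806 = 0 → Q_y = 699460/973 = 718.869 ≈ 718.9 N.
ΣF_y = 0: P_y + 718.869 − 50 − 50 − 320 − 710 = 0 → P_y = 411.1 N.
ΣF_x = 0: no horizontal applied forces, so P_x = 0.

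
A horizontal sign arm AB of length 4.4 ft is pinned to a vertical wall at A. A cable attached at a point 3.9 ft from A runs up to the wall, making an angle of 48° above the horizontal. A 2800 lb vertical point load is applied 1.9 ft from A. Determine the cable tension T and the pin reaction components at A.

T = 1836 lb, A_x = 1228 lb, A_y = 1436 lb

ΣM about A: T·sin48°·3.9 − 2800·1.9 = 0 → T = 5320/(3.9·0.743145) = 1835.58 ≈ 1836 lb.
ΣF_x = 0: A_x − T·cos48° = 0 → A_x = 1835.58 × 0.669131 = 1228 lb.
ΣF_y = 0: A_y + T·sin48° − 2800 = 0 → A_y = 2800 − 1835.58 × 0.743145 = 1436 lb.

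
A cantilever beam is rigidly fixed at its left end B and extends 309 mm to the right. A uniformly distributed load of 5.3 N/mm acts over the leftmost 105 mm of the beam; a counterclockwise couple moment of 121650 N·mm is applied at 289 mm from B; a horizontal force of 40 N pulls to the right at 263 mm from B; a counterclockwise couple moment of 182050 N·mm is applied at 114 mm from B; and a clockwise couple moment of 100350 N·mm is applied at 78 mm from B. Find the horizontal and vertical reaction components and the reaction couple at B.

Resultant of the distributed load: 5.3 × 105 = 556.5 N at 52.5 mm from B.
ΣF_x = 0: B_x + 40 = 0 → B_x = -40.00 N.
ΣF_y = 0: B_y − 5.3·105 = 0 → B_y = 556.5 N.
ΣM about B: M_B − (5.3·105)·52.5 + 121650 + 182050 − 100350 = 0 → M_B = -174100 N·mm.

B_x = -40.00 N, B_y = 556.5 N, M_B = -174100 N·mm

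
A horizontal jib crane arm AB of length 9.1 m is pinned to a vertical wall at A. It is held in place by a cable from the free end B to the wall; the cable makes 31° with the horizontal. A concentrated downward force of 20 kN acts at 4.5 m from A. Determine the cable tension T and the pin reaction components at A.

T = 19.20 kN, A_x = 16.46 kN, A_y = 10.11 kN

ΣM about A: T·sin31°·9.1 − 20·4.5 = 0 → T = 90/(9.1·0.515038) = 19.2027 ≈ 19.20 kN.
ΣF_x = 0: A_x − T·cos31° = 0 → A_x = 19.2027 × 0.857167 = 16.46 kN.
ΣF_y = 0: A_y + T·sin31° − 20 = 0 → A_y = 20 − 19.2027 × 0.515038 = 10.11 kN.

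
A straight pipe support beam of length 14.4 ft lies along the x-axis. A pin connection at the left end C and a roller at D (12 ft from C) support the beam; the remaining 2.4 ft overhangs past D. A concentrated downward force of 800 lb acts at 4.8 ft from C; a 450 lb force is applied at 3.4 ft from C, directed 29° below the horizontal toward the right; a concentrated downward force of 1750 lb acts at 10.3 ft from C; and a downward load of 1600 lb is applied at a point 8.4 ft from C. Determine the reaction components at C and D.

C_x = -393.6 lb, C_y = 1364 lb, D_y = 3004 lb

Taking moments about C: D_y·12 − 800·4.8 − 450·sin29°·3.4 − 1750·10.3 − 1600·8.4 = 0 → D_y = 36046.8/12 = 3003.9 ≈ 3004 lb.
ΣF_y = 0: C_y + 3003.9 − 800 − 450·sin29° − 1750 − 1600 = 0 → C_y = 1364 lb.
ΣF_x = 0: C_x + 450·cos29° = 0 → C_x = -393.6 lb.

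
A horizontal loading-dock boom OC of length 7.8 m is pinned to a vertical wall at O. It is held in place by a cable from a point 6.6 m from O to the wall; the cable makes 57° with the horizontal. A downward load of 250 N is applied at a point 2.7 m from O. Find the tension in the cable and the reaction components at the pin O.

T = 121.9 N, O_x = 66.42 N, O_y = 147.7 N

ΣM about O: T·sin57°·6.6 − 250·2.7 = 0 → T = 675/(6.6·0.838671) = 121.946 ≈ 121.9 N.
ΣF_x = 0: O_x − T·cos57° = 0 → O_x = 121.946 × 0.544639 = 66.42 N.
ΣF_y = 0: O_y + T·sin57° − 250 = 0 → O_y = 250 − 121.946 × 0.838671 = 147.7 N.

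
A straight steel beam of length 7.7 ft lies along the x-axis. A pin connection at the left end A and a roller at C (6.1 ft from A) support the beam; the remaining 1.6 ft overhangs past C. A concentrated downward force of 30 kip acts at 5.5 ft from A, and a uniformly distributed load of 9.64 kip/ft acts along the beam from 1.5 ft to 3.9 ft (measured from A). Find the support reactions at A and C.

A_x = 0, A_y = 15.85 kip, C_y = 37.29 kip

Resultant of the distributed load: 9.64 × 2.4 = 23.136 kip at 2.7 ft from A.
Moments about A: C_y·6.1 − 30·5.5 − (9.64·2.4)·2.7 = 0 → C_y = 227.4672/6.1 = 37.2897 ≈ 37.29 kip.
ΣF_y = 0: A_y + 37.2897 − 30 − 9.64·2.4 = 0 → A_y = 15.85 kip.
ΣF_x = 0: no horizontal applied forces, so A_x = 0.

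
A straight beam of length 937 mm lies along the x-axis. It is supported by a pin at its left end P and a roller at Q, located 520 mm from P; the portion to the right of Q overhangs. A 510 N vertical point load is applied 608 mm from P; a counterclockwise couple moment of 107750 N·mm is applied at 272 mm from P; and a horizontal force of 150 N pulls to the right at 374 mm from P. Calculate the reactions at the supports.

ΣM about P: Q_y·520 − 510·608 + 107750 = 0 → Q_y = 202330/520 = 389.096 ≈ 389.1 N.
ΣF_y = 0: P_y + 389.096 − 510 = 0 → P_y = 120.9 N.
ΣF_x = 0: P_x + 150 = 0 → P_x = -150.0 N.

P_x = -150.0 N, P_y = 120.9 N, Q_y = 389.1 N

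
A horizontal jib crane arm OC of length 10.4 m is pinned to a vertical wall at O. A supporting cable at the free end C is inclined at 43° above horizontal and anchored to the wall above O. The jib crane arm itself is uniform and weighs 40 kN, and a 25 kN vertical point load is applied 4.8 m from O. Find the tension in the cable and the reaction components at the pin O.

ΣM about O: T·sin43°·10.4 − 40·5.2 − 25·4.8 = 0 → T = 328/(10.4·0.681998) = 46.2442 ≈ 46.24 kN.
ΣF_x = 0: O_x − T·cos43° = 0 → O_x = 46.2442 × 0.731354 = 33.82 kN.
ΣF_y = 0: O_y + T·sin43° − 40 − 25 = 0 → O_y = 65 − 46.2442 × 0.681998 = 33.46 kN.

T = 46.24 kN, O_x = 33.82 kN, O_y = 33.46 kN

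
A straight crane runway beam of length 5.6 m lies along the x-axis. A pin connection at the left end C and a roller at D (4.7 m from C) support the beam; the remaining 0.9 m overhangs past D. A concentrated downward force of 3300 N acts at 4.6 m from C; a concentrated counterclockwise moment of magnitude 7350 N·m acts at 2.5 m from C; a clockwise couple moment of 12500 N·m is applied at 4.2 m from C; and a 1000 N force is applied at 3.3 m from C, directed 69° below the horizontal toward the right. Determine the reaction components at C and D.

C_x = -358.4 N, C_y = -747.4 N, D_y = 4981 N

Moments about C: D_y·4.7 − 3300·4.6 + 7350 − 12500 − 1000·sin69°·3.3 = 0 → D_y = 23410.8/4.7 = 4981.02 ≈ 4981 N.
ΣF_y = 0: C_y + 4981.02 − 3300 − 1000·sin69° = 0 → C_y = -747.4 N.
ΣF_x = 0: C_x + 1000·cos69° = 0 → C_x = -358.4 N.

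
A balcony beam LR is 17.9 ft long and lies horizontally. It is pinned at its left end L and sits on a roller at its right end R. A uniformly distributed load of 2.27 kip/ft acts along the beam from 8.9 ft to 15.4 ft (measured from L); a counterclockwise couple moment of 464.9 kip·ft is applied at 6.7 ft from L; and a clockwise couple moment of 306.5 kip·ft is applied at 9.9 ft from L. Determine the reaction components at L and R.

Resultant of the distributed load: 2.27 × 6.5 = 14.755 kip at 12.15 ft from L.
Taking moments about L: R_y·17.9 − (2.27·6.5)·12.15 + 464.9 − 306.5 = 0 → R_y = 20.87325/17.9 = 1.1661 ≈ 1.166 kip.
ΣF_y = 0: L_y + 1.1661 − 2.27·6.5 = 0 → L_y = 13.59 kip.
ΣF_x = 0: no horizontal applied forces, so L_x = 0.

L_x = 0, L_y = 13.59 kip, R_y = 1.166 kip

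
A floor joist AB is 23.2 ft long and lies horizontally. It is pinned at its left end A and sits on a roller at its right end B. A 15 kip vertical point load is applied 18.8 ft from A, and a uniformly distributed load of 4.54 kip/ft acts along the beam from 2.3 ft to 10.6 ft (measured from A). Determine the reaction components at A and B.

Resultant of the distributed load: 4.54 × 8.3 = 37.682 kip at 6.45 ft from A.
Taking moments about A: B_y·23.2 − 15·18.8 − (4.54·8.3)·6.45 = 0 → B_y = 525.0489/23.2 = 22.6314 ≈ 22.63 kip.
ΣF_y = 0: A_y + 22.6314 − 15 − 4.54·8.3 = 0 → A_y = 30.05 kip.
ΣF_x = 0: no horizontal applied forces, so A_x = 0.

A_x = 0, A_y = 30.05 kip, B_y = 22.63 kip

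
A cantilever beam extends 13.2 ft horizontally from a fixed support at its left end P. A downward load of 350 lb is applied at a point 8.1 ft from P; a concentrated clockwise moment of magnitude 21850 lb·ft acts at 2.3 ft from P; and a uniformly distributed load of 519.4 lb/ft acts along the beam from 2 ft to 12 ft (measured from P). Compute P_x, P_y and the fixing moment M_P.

P_x = 0, P_y = 5544 lb, M_P = 61040 lb·ft

Resultant of the distributed load: 519.4 × 10 = 5194 lb at 7 ft from P.
ΣF_x = 0: P_x = 0.
ΣF_y = 0: P_y − 350 − 519.4·10 = 0 → P_y = 5544 lb.
ΣM about P: M_P − 350·8.1 − 21850 − (519.4·10)·7 = 0 → M_P = 61040 lb·ft.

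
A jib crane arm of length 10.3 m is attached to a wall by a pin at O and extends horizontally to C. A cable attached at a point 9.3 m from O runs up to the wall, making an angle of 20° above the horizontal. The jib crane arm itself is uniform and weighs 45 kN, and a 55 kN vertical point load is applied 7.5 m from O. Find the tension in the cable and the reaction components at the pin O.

T = 202.5 kN, O_x = 190.3 kN, O_y = 30.73 kN

ΣM about O: T·sin20°·9.3 − 45·5.15 − 55·7.5 = 0 → T = 644.25/(9.3·0.34202) = 202.544 ≈ 202.5 kN.
ΣF_x = 0: O_x − T·cos20° = 0 → O_x = 202.544 × 0.939693 = 190.3 kN.
ΣF_y = 0: O_y + T·sin20° − 45 − 55 = 0 → O_y = 100 − 202.544 × 0.34202 = 30.73 kN.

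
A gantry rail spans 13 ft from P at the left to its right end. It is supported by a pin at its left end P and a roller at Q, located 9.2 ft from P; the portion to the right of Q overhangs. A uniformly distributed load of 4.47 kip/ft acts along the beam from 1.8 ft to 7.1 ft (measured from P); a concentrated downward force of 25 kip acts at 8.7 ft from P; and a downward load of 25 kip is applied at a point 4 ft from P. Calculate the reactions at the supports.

Resultant of the distributed load: 4.47 × 5.3 = 23.691 kip at 4.45 ft from P.
Taking moments about P: Q_y·9.2 − (4.47·5.3)·4.45 − 25·8.7 − 25·4 = 0 → Q_y = 422.92495/9.2 = 45.9701 ≈ 45.97 kip.
ΣF_y = 0: P_y + 45.9701 − 4.47·5.3 − 25 − 25 = 0 → P_y = 27.72 kip.
ΣF_x = 0: no horizontal applied forces, so P_x = 0.

P_x = 0, P_y = 27.72 kip, Q_y = 45.97 kip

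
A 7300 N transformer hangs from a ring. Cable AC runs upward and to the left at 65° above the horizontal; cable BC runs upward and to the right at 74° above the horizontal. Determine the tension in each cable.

T_AC = 3067 N, T_BC = 4702 N

ΣF_x = 0: −T_AC·cos65° + T_BC·cos74° = 0 → T_BC = 1.53324·T_AC.
ΣF_y = 0: T_AC·sin65° + T_BC·sin74° = 7300.
Substitute: T_AC·(0.906308 + 1.53324·0.961262) = 7300 → T_AC = 3067.03 ≈ 3067 N.
Then T_BC = 1.53324 × 3067.03 = 4702 N.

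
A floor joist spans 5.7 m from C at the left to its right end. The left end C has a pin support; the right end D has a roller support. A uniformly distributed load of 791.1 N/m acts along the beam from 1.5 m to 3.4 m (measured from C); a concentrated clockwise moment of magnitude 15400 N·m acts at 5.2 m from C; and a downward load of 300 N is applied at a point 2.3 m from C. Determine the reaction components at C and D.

Resultant of the distributed load: 791.1 × 1.9 = 1503.09 N at 2.45 m from C.
Taking moments about C: D_y·5.7 − (791.1·1.9)·2.45 − 15400 − 300·2.3 = 0 → D_y = 19772.5705/5.7 = 3468.87 ≈ 3469 N.
ΣF_y = 0: C_y + 3468.87 − 791.1·1.9 − 300 = 0 → C_y = -1666 N.
ΣF_x = 0: no horizontal applied forces, so C_x = 0.

C_x = 0, C_y = -1666 N, D_y = 3469 N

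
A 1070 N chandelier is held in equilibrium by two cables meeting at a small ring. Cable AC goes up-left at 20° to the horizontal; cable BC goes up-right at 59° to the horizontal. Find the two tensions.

ΣF_x = 0: −T_AC·cos20° + T_BC·cos59° = 0 → T_BC = 1.82451·T_AC.
ΣF_y = 0: T_AC·sin20° + T_BC·sin59° = 1070.
Substitute: T_AC·(0.34202 + 1.82451·0.857167) = 1070 → T_AC = 561.406 ≈ 561.4 N.
Then T_BC = 1.82451 × 561.406 = 1024 N.

T_AC = 561.4 N, T_BC = 1024 N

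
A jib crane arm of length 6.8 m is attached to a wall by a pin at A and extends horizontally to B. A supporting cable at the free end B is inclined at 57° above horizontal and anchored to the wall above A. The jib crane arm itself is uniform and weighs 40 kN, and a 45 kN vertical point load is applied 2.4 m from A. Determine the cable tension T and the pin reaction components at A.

T = 42.78 kN, A_x = 23.30 kN, A_y = 49.12 kN

ΣM about A: T·sin57°·6.8 − 40·3.4 − 45·2.4 = 0 → T = 244/(6.8·0.838671) = 42.7848 ≈ 42.78 kN.
ΣF_x = 0: A_x − T·cos57° = 0 → A_x = 42.7848 × 0.544639 = 23.30 kN.
ΣF_y = 0: A_y + T·sin57° − 40 − 45 = 0 → A_y = 85 − 42.7848 × 0.838671 = 49.12 kN.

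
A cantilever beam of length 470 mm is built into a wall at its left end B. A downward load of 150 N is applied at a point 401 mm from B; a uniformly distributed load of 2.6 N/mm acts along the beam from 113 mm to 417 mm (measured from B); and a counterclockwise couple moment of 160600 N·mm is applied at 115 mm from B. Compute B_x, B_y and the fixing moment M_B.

Resultant of the distributed load: 2.6 × 304 = 790.4 N at 265 mm from B.
ΣF_x = 0: B_x = 0.
ΣF_y = 0: B_y − 150 − 2.6·304 = 0 → B_y = 940.4 N.
ΣM about B: M_B − 150·401 − (2.6·304)·265 + 160600 = 0 → M_B = 109000 N·mm.

B_x = 0, B_y = 940.4 N, M_B = 109000 N·mm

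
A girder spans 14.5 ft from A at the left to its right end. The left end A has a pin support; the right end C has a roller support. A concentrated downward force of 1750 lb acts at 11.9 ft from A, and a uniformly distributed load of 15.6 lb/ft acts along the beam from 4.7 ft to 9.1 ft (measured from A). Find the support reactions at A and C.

A_x = 0, A_y = 349.8 lb, C_y = 1469 lb

Resultant of the distributed load: 15.6 × 4.4 = 68.64 lb at 6.9 ft from A.
Moments about A: C_y·14.5 − 1750·11.9 − (15.6·4.4)·6.9 = 0 → C_y = 21298.616/14.5 = 1468.87 ≈ 1469 lb.
ΣF_y = 0: A_y + 1468.87 − 1750 − 15.6·4.4 = 0 → A_y = 349.8 lb.
ΣF_x = 0: no horizontal applied forces, so A_x = 0.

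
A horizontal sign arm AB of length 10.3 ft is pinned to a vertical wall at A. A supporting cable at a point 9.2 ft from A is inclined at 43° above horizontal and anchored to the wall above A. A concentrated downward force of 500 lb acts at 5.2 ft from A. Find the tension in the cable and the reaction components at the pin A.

ΣM about A: T·sin43°·9.2 − 500·5.2 = 0 → T = 2600/(9.2·0.681998) = 414.383 ≈ 414.4 lb.
ΣF_x = 0: A_x − T·cos43° = 0 → A_x = 414.383 × 0.731354 = 303.1 lb.
ΣF_y = 0: A_y + T·sin43° − 500 = 0 → A_y = 500 − 414.383 × 0.681998 = 217.4 lb.

T = 414.4 lb, A_x = 303.1 lb, A_y = 217.4 lb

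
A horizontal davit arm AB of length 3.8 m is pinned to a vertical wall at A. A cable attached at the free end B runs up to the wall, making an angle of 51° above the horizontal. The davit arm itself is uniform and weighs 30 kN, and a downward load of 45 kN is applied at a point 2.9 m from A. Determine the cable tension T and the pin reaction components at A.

T = 63.49 kN, A_x = 39.96 kN, A_y = 25.66 kN

ΣM about A: T·sin51°·3.8 − 30·1.9 − 45·2.9 = 0 → T = 187.5/(3.8·0.777146) = 63.4914 ≈ 63.49 kN.
ΣF_x = 0: A_x − T·cos51° = 0 → A_x = 63.4914 × 0.62932 = 39.96 kN.
ΣF_y = 0: A_y + T·sin51° − 30 − 45 = 0 → A_y = 75 − 63.4914 × 0.777146 = 25.66 kN.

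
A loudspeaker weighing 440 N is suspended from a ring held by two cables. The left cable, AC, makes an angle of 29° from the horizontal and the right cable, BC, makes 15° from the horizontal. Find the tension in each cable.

T_AC = 611.8 N, T_BC = 554.0 N

ΣF_x = 0: −T_AC·cos29° + T_BC·cos15° = 0 → T_BC = 0.905473·T_AC.
ΣF_y = 0: T_AC·sin29° + T_BC·sin15° = 440.
Substitute: T_AC·(0.48481 + 0.905473·0.258819) = 440 → T_AC = 611.822 ≈ 611.8 N.
Then T_BC = 0.905473 × 611.822 = 554.0 N.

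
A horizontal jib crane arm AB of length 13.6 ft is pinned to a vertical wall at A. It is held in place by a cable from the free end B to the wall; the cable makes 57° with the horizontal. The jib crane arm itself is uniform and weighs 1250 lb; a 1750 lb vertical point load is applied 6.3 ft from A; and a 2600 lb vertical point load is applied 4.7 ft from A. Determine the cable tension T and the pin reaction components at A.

T = 2783 lb, A_x = 1516 lb, A_y = 3266 lb

ΣM about A: T·sin57°·13.6 − 1250·6.8 − 1750·6.3 − 2600·4.7 = 0 → T = 31745/(13.6·0.838671) = 2783.2 ≈ 2783 lb.
ΣF_x = 0: A_x − T·cos57° = 0 → A_x = 2783.2 × 0.544639 = 1516 lb.
ΣF_y = 0: A_y + T·sin57° − 1250 − 1750 − 2600 = 0 → A_y = 5600 − 2783.2 × 0.838671 = 3266 lb.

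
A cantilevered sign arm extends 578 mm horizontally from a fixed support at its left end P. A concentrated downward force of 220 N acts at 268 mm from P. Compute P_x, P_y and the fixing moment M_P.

ΣF_x = 0: P_x = 0.
ΣF_y = 0: P_y − 220 = 0 → P_y = 220.0 N.
ΣM about P: M_P − 220·268 = 0 → M_P = 58960 N·mm.

P_x = 0, P_y = 220.0 N, M_P = 58960 N·mm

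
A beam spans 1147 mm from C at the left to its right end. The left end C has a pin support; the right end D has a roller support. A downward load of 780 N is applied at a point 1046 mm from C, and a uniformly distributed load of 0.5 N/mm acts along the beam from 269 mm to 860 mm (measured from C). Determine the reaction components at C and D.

Resultant of the distributed load: 0.5 × 591 = 295.5 N at 564.5 mm from C.
Moments about C: D_y·1147 − 780·1046 − (0.5·591)·564.5 = 0 → D_y = 982689.75/1147 = 856.748 ≈ 856.7 N.
ΣF_y = 0: C_y + 856.748 − 780 − 0.5·591 = 0 → C_y = 218.8 N.
ΣF_x = 0: no horizontal applied forces, so C_x = 0.

C_x = 0, C_y = 218.8 N, D_y = 856.7 N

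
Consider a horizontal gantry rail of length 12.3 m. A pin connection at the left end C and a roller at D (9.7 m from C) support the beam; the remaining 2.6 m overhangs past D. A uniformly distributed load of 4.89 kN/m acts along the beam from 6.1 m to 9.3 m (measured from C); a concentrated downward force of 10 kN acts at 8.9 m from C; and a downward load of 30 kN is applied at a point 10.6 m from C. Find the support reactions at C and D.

C_x = 0, C_y = 1.268 kN, D_y = 54.38 kN

Resultant of the distributed load: 4.89 × 3.2 = 15.648 kN at 7.7 m from C.
Taking moments about C: D_y·9.7 − (4.89·3.2)·7.7 − 10·8.9 − 30·10.6 = 0 → D_y = 527.4896/9.7 = 54.3804 ≈ 54.38 kN.
ΣF_y = 0: C_y + 54.3804 − 4.89·3.2 − 10 − 30 = 0 → C_y = 1.268 kN.
ΣF_x = 0: no horizontal applied forces, so C_x = 0.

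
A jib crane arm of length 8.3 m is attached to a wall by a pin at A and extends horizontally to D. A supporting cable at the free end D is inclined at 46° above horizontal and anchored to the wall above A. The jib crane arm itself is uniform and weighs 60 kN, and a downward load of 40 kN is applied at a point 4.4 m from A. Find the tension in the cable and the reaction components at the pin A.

T = 71.18 kN, A_x = 49.45 kN, A_y = 48.80 kN

ΣM about A: T·sin46°·8.3 − 60·4.15 − 40·4.4 = 0 → T = 425/(8.3·0.71934) = 71.1831 ≈ 71.18 kN.
ΣF_x = 0: A_x − T·cos46° = 0 → A_x = 71.1831 × 0.694658 = 49.45 kN.
ΣF_y = 0: A_y + T·sin46° − 60 − 40 = 0 → A_y = 100 − 71.1831 × 0.71934 = 48.80 kN.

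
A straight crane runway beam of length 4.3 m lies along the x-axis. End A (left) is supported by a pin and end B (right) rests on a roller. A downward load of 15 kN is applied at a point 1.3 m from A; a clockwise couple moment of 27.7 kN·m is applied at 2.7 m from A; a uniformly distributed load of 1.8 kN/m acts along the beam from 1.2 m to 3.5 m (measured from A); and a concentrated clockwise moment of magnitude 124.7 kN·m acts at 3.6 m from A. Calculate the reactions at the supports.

Resultant of the distributed load: 1.8 × 2.3 = 4.14 kN at 2.35 m from A.
ΣM about A: B_y·4.3 − 15·1.3 − 27.7 − (1.8·2.3)·2.35 − 124.7 = 0 → B_y = 181.629/4.3 = 42.2393 ≈ 42.24 kN.
ΣF_y = 0: A_y + 42.2393 − 15 − 1.8·2.3 = 0 → A_y = -23.10 kN.
ΣF_x = 0: no horizontal applied forces, so A_x = 0.

A_x = 0, A_y = -23.10 kN, B_y = 42.24 kN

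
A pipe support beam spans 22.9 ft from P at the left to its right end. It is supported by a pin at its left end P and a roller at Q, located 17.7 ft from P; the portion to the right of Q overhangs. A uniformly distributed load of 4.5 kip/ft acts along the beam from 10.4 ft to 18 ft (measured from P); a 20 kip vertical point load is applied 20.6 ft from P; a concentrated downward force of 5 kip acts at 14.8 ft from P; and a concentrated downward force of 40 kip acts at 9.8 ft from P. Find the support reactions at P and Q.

Resultant of the distributed load: 4.5 × 7.6 = 34.2 kip at 14.2 ft from P.
Moments about P: Q_y·17.7 − (4.5·7.6)·14.2 − 20·20.6 − 5·14.8 − 40·9.8 = 0 → Q_y = 1363.64/17.7 = 77.0418 ≈ 77.04 kip.
ΣF_y = 0: P_y + 77.0418 − 4.5·7.6 − 20 − 5 − 40 = 0 → P_y = 22.16 kip.
ΣF_x = 0: no horizontal applied forces, so P_x = 0.

P_x = 0, P_y = 22.16 kip, Q_y = 77.04 kip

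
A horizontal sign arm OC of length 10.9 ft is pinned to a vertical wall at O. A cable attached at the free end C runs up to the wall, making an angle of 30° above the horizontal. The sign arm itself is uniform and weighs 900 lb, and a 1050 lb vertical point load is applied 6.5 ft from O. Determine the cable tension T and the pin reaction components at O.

ΣM about O: T·sin30°·10.9 − 900·5.45 − 1050·6.5 = 0 → T = 11730/(10.9·0.5) = 2152.29 ≈ 2152 lb.
ΣF_x = 0: O_x − T·cos30° = 0 → O_x = 2152.29 × 0.866025 = 1864 lb.
ΣF_y = 0: O_y + T·sin30° − 900 − 1050 = 0 → O_y = 1950 − 2152.29 × 0.5 = 873.9 lb.

T = 2152 lb, O_x = 1864 lb, O_y = 873.9 lb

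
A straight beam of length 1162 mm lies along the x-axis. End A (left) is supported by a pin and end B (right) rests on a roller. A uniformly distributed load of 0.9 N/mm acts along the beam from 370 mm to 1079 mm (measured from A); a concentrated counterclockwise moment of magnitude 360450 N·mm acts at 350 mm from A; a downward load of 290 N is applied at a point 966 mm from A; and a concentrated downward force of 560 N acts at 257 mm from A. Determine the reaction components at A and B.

Resultant of the distributed load: 0.9 × 709 = 638.1 N at 724.5 mm from A.
Taking moments about A: B_y·1162 − (0.9·709)·724.5 + 360450 − 290·966 − 560·257 = 0 → B_y = 525913.45/1162 = 452.593 ≈ 452.6 N.
ΣF_y = 0: A_y + 452.593 − 0.9·709 − 290 − 560 = 0 → A_y = 1036 N.
ΣF_x = 0: no horizontal applied forces, so A_x = 0.

A_x = 0, A_y = 1036 N, B_y = 452.6 N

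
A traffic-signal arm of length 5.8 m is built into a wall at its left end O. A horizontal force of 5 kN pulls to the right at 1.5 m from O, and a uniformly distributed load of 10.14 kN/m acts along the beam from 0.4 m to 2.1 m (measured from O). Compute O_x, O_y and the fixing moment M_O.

Resultant of the distributed load: 10.14 × 1.7 = 17.238 kN at 1.25 m from O.
ΣF_x = 0: O_x + 5 = 0 → O_x = -5.000 kN.
ΣF_y = 0: O_y − 10.14·1.7 = 0 → O_y = 17.24 kN.
ΣM about O: M_O − (10.14·1.7)·1.25 = 0 → M_O = 21.55 kN·m.

O_x = -5.000 kN, O_y = 17.24 kN, M_O = 21.55 kN·m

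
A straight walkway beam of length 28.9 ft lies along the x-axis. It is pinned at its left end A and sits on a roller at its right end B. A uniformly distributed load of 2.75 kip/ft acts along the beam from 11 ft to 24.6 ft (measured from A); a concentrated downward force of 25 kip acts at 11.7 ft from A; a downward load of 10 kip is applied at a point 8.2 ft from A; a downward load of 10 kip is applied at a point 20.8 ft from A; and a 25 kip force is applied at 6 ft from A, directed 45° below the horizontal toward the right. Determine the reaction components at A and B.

A_x = -17.68 kip, A_y = 53.22 kip, B_y = 46.86 kip

Resultant of the distributed load: 2.75 × 13.6 = 37.4 kip at 17.8 ft from A.
ΣM about A: B_y·28.9 − (2.75·13.6)·17.8 − 25·11.7 − 10·8.2 − 10·20.8 − 25·sin45°·6 = 0 → B_y = 1354.29/28.9 = 46.8612 ≈ 46.86 kip.
ΣF_y = 0: A_y + 46.8612 − 2.75·13.6 − 25 − 10 − 10 − 25·sin45° = 0 → A_y = 53.22 kip.
ΣF_x = 0: A_x + 25·cos45° = 0 → A_x = -17.68 kip.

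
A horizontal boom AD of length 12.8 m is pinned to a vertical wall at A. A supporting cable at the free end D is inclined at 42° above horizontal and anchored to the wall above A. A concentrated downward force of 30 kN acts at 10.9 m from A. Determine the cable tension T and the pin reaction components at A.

ΣM about A: T·sin42°·12.8 − 30·10.9 = 0 → T = 327/(12.8·0.669131) = 38.1792 ≈ 38.18 kN.
ΣF_x = 0: A_x − T·cos42° = 0 → A_x = 38.1792 × 0.743145 = 28.37 kN.
ΣF_y = 0: A_y + T·sin42° − 30 = 0 → A_y = 30 − 38.1792 × 0.669131 = 4.453 kN.

T = 38.18 kN, A_x = 28.37 kN, A_y = 4.453 kN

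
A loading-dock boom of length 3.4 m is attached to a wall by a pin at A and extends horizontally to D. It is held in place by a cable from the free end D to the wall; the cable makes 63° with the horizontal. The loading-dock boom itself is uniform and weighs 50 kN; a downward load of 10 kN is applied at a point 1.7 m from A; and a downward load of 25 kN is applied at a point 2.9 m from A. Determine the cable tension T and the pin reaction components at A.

T = 57.60 kN, A_x = 26.15 kN, A_y = 33.68 kN

ΣM about A: T·sin63°·3.4 − 50·1.7 − 10·1.7 − 25·2.9 = 0 → T = 174.5/(3.4·0.891007) = 57.6017 ≈ 57.60 kN.
ΣF_x = 0: A_x − T·cos63° = 0 → A_x = 57.6017 × 0.45399 = 26.15 kN.
ΣF_y = 0: A_y + T·sin63° − 50 − 10 − 25 = 0 → A_y = 85 − 57.6017 × 0.891007 = 33.68 kN.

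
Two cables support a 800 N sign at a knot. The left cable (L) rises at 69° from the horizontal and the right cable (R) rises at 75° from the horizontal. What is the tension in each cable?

ΣF_x = 0: −T_L·cos69° + T_R·cos75° = 0 → T_R = 1.38463·T_L.
ΣF_y = 0: T_L·sin69° + T_R·sin75° = 800.
Substitute: T_L·(0.93358 + 1.38463·0.965926) = 800 → T_L = 352.263 ≈ 352.3 N.
Then T_R = 1.38463 × 352.263 = 487.8 N.

T_L = 352.3 N, T_R = 487.8 N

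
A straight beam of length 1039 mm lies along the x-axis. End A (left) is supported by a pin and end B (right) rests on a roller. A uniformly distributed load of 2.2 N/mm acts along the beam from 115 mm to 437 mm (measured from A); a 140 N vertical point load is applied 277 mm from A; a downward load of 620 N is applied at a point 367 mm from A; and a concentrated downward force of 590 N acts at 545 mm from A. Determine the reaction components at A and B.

Resultant of the distributed load: 2.2 × 322 = 708.4 N at 276 mm from A.
Moments about A: B_y·1039 − (2.2·322)·276 − 140·277 − 620·367 − 590·545 = 0 → B_y = 783388.4/1039 = 753.983 ≈ 754.0 N.
ΣF_y = 0: A_y + 753.983 − 2.2·322 − 140 − 620 − 590 = 0 → A_y = 1304 N.
ΣF_x = 0: no horizontal applied forces, so A_x = 0.

A_x = 0, A_y = 1304 N, B_y = 754.0 N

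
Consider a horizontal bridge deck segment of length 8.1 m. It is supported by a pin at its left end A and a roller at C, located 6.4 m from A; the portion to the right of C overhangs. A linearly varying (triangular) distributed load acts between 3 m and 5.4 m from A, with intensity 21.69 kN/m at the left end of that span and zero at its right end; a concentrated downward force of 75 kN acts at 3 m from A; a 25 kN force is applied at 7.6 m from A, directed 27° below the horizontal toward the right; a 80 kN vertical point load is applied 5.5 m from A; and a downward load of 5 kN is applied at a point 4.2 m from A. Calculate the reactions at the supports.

A_x = -22.28 kN, A_y = 61.26 kN, C_y = 136.1 kN

Resultant of the triangular load: ½ × 21.69 × 2.4 = 26.028 kN, acting at 3.8 m from A (one-third of the span from the peak).
Taking moments about A: C_y·6.4 − (½·21.69·2.4)·3.8 − 75·3 − 25·sin27°·7.6 − 80·5.5 − 5·4.2 = 0 → C_y = 871.165/6.4 = 136.12 ≈ 136.1 kN.
ΣF_y = 0: A_y + 136.12 − ½·21.69·2.4 − 75 − 25·sin27° − 80 − 5 = 0 → A_y = 61.26 kN.
ΣF_x = 0: A_x + 25·cos27° = 0 → A_x = -22.28 kN.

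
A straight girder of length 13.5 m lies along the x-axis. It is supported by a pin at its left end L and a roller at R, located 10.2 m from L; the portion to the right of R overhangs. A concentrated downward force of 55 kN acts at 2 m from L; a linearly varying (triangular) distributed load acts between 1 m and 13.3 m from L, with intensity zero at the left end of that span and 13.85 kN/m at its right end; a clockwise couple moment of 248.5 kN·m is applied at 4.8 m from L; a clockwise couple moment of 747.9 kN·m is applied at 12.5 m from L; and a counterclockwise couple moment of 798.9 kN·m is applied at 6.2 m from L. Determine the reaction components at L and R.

Resultant of the triangular load: ½ × 13.85 × 12.3 = 85.1775 kN, acting at 9.2 m from L (one-third of the span from the peak).
Moments about L: R_y·10.2 − 55·2 − (½·13.85·12.3)·9.2 − 248.5 − 747.9 + 798.9 = 0 → R_y = 1091.133/10.2 = 106.974 ≈ 107.0 kN.
ΣF_y = 0: L_y + 106.974 − 55 − ½·13.85·12.3 = 0 → L_y = 33.20 kN.
ΣF_x = 0: no horizontal applied forces, so L_x = 0.

L_x = 0, L_y = 33.20 kN, R_y = 107.0 kN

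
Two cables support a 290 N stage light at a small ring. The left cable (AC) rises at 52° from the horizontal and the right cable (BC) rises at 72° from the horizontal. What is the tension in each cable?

ΣF_x = 0: −T_AC·cos52° + T_BC·cos72° = 0 → T_BC = 1.99232·T_AC.
ΣF_y = 0: T_AC·sin52° + T_BC·sin72° = 290.
Substitute: T_AC·(0.788011 + 1.99232·0.951057) = 290 → T_AC = 108.095 ≈ 108.1 N.
Then T_BC = 1.99232 × 108.095 = 215.4 N.

T_AC = 108.1 N, T_BC = 215.4 N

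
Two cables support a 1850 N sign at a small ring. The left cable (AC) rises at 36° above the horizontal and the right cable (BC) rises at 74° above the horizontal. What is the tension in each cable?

T_AC = 542.7 N, T_BC = 1593 N

ΣF_x = 0: −T_AC·cos36° + T_BC·cos74° = 0 → T_BC = 2.93508·T_AC.
ΣF_y = 0: T_AC·sin36° + T_BC·sin74° = 1850.
Substitute: T_AC·(0.587785 + 2.93508·0.961262) = 1850 → T_AC = 542.655 ≈ 542.7 N.
Then T_BC = 2.93508 × 542.655 = 1593 N.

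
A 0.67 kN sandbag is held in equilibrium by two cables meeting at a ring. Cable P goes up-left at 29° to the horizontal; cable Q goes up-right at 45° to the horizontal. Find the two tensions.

ΣF_x = 0: −T_P·cos29° + T_Q·cos45° = 0 → T_Q = 1.2369·T_P.
ΣF_y = 0: T_P·sin29° + T_Q·sin45° = 0.67.
Substitute: T_P·(0.48481 + 1.2369·0.707107) = 0.67 → T_P = 0.492853 ≈ 0.4929 kN.
Then T_Q = 1.2369 × 0.492853 = 0.6096 kN.

T_P = 0.4929 kN, T_Q = 0.6096 kN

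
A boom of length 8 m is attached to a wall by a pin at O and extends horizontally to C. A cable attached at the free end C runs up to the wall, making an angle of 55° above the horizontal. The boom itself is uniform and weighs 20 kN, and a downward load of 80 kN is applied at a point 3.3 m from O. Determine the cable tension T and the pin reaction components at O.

T = 52.49 kN, O_x = 30.11 kN, O_y = 57.00 kN

ΣM about O: T·sin55°·8 − 20·4 − 80·3.3 = 0 → T = 344/(8·0.819152) = 52.4933 ≈ 52.49 kN.
ΣF_x = 0: O_x − T·cos55° = 0 → O_x = 52.4933 × 0.573576 = 30.11 kN.
ΣF_y = 0: O_y + T·sin55° − 20 − 80 = 0 → O_y = 100 − 52.4933 × 0.819152 = 57.00 kN.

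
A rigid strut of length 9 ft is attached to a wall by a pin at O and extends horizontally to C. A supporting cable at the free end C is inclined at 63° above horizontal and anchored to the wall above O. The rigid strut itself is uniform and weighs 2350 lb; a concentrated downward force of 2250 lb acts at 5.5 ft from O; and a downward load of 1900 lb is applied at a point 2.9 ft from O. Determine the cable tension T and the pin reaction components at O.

ΣM about O: T·sin63°·9 − 2350·4.5 − 2250·5.5 − 1900·2.9 = 0 → T = 28460/(9·0.891007) = 3549.04 ≈ 3549 lb.
ΣF_x = 0: O_x − T·cos63° = 0 → O_x = 3549.04 × 0.45399 = 1611 lb.
ΣF_y = 0: O_y + T·sin63° − 2350 − 2250 − 1900 = 0 → O_y = 6500 − 3549.04 × 0.891007 = 3338 lb.

T = 3549 lb, O_x = 1611 lb, O_y = 3338 lb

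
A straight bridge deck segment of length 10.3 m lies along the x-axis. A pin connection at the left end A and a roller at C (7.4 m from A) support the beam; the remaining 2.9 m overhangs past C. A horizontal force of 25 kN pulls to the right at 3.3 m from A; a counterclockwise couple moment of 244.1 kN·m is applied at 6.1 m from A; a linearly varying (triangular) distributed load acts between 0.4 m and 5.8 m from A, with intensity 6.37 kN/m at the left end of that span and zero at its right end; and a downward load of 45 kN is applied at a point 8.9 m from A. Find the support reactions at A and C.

Resultant of the triangular load: ½ × 6.37 × 5.4 = 17.199 kN, acting at 2.2 m from A (one-third of the span from the peak).
Moments about A: C_y·7.4 + 244.1 − (½·6.37·5.4)·2.2 − 45·8.9 = 0 → C_y = 194.2378/7.4 = 26.2484 ≈ 26.25 kN.
ΣF_y = 0: A_y + 26.2484 − ½·6.37·5.4 − 45 = 0 → A_y = 35.95 kN.
ΣF_x = 0: A_x + 25 = 0 → A_x = -25.00 kN.

A_x = -25.00 kN, A_y = 35.95 kN, C_y = 26.25 kN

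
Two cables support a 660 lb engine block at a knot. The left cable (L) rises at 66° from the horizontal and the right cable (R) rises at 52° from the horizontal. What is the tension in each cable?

ΣF_x = 0: −T_L·cos66° + T_R·cos52° = 0 → T_R = 0.66065·T_L.
ΣF_y = 0: T_L·sin66° + T_R·sin52° = 660.
Substitute: T_L·(0.913545 + 0.66065·0.788011) = 660 → T_L = 460.205 ≈ 460.2 lb.
Then T_R = 0.66065 × 460.205 = 304.0 lb.

T_L = 460.2 lb, T_R = 304.0 lb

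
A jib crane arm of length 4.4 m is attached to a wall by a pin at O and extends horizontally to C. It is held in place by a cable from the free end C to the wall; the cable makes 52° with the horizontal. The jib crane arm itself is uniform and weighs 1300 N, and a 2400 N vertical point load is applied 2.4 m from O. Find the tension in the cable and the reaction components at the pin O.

T = 2486 N, O_x = 1531 N, O_y = 1741 N

ΣM about O: T·sin52°·4.4 − 1300·2.2 − 2400·2.4 = 0 → T = 8620/(4.4·0.788011) = 2486.12 ≈ 2486 N.
ΣF_x = 0: O_x − T·cos52° = 0 → O_x = 2486.12 × 0.615661 = 1531 N.
ΣF_y = 0: O_y + T·sin52° − 1300 − 2400 = 0 → O_y = 3700 − 2486.12 × 0.788011 = 1741 N.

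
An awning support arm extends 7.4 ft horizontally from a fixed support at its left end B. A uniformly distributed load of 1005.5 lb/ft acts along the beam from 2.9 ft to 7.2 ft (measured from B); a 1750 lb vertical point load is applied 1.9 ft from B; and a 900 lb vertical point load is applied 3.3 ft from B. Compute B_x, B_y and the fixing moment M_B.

Resultant of the distributed load: 1005.5 × 4.3 = 4323.65 lb at 5.05 ft from B.
ΣF_x = 0: B_x = 0.
ΣF_y = 0: B_y − 1005.5·4.3 − 1750 − 900 = 0 → B_y = 6974 lb.
ΣM about B: M_B − (1005.5·4.3)·5.05 − 1750·1.9 − 900·3.3 = 0 → M_B = 28130 lb·ft.

B_x = 0, B_y = 6974 lb, M_B = 28130 lb·ft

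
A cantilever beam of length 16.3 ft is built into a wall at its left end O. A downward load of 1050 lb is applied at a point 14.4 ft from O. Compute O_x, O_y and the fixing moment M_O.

O_x = 0, O_y = 1050 lb, M_O = 15120 lb·ft

ΣF_x = 0: O_x = 0.
ΣF_y = 0: O_y − 1050 = 0 → O_y = 1050 lb.
ΣM about O: M_O − 1050·14.4 = 0 → M_O = 15120 lb·ft.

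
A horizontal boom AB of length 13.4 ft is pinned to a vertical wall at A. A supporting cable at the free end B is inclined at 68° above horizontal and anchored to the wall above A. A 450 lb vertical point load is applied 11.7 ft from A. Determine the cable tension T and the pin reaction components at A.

T = 423.8 lb, A_x = 158.7 lb, A_y = 57.09 lb

ΣM about A: T·sin68°·13.4 − 450·11.7 = 0 → T = 5265/(13.4·0.927184) = 423.768 ≈ 423.8 lb.
ΣF_x = 0: A_x − T·cos68° = 0 → A_x = 423.768 × 0.374607 = 158.7 lb.
ΣF_y = 0: A_y + T·sin68° − 450 = 0 → A_y = 450 − 423.768 × 0.927184 = 57.09 lb.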